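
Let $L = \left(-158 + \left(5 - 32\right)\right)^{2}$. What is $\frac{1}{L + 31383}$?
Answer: $\frac{1}{65608} \approx 1.5242 \cdot 10^{-5}$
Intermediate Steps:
$L = 34225$ ($L = \left(-158 - 27\right)^{2} = \left(-185\right)^{2} = 34225$)
$\frac{1}{L + 31383} = \frac{1}{34225 + 31383} = \frac{1}{65608}$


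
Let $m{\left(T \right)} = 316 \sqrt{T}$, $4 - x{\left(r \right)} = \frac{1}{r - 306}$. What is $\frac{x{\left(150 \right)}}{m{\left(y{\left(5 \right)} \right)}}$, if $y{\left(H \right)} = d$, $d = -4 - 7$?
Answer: $- \frac{625 i \sqrt{11}}{542256} \approx - 0.0038227 i$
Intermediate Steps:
$d = -11$ ($d = -4 - 7 = -11$)
$x{\left(r \right)} = 4 - \frac{1}{-306 + r}$ ($x{\left(r \right)} = 4 - \frac{1}{r - 306} = 4 - \frac{1}{-306 + r}$)
$y{\left(H \right)} = -11$
$\frac{x{\left(150 \right)}}{m{\left(y{\left(5 \right)} \right)}} = \frac{\frac{1}{-306 + 150} \left(-1225 + 4 \cdot 150\right)}{316 \sqrt{-11}} = \frac{\frac{1}{-156} \left(-1225 + 600\right)}{316 i \sqrt{11}} = \frac{\left(- \frac{1}{156}\right) \left(-625\right)}{316 i \sqrt{11}} = \frac{625 \left(- \frac{i \sqrt{11}}{3476}\right)}{156} = - \frac{625 i \sqrt{11}}{542256}$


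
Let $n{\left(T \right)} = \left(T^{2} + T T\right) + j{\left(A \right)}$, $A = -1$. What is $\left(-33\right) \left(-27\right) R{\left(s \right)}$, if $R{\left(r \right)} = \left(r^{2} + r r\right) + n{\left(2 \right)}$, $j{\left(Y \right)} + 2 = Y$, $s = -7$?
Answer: $91773$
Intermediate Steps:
$j{\left(Y \right)} = -2 + Y$
$n{\left(T \right)} = -3 + 2 T^{2}$ ($n{\left(T \right)} = \left(T^{2} + T T\right) - 3 = \left(T^{2} + T^{2}\right) - 3 = 2 T^{2} - 3 = -3 + 2 T^{2}$)
$R{\left(r \right)} = 5 + 2 r^{2}$ ($R{\left(r \right)} = \left(r^{2} + r r\right) - \left(3 - 2 \cdot 2^{2}\right) = \left(r^{2} + r^{2}\right) + \left(-3 + 2 \cdot 4\right) = 2 r^{2} + \left(-3 + 8\right) = 2 r^{2} + 5 = 5 + 2 r^{2}$)
$\left(-33\right) \left(-27\right) R{\left(s \right)} = \left(-33\right) \left(-27\right) \left(5 + 2 \left(-7\right)^{2}\right) = 891 \left(5 + 2 \cdot 49\right) = 891 \left(5 + 98\right) = 891 \cdot 103 = 91773$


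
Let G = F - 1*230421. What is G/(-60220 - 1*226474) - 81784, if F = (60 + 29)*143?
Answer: -11723382201/143347 ≈ -81783.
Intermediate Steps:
F = 12727 (F = 89*143 = 12727)
G = -217694 (G = 12727 - 1*230421 = 12727 - 230421 = -217694)
G/(-60220 - 1*226474) - 81784 = -217694/(-60220 - 1*226474) - 81784 = -217694/(-60220 - 226474) - 81784 = -217694/(-286694) - 81784 = -217694*(-1/286694) - 81784 = 108847/143347 - 81784 = -11723382201/143347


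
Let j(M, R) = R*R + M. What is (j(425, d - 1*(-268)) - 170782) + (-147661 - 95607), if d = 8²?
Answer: -303401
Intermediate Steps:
d = 64
j(M, R) = M + R² (j(M, R) = R² + M = M + R²)
(j(425, d - 1*(-268)) - 170782) + (-147661 - 95607) = ((425 + (64 - 1*(-268))²) - 170782) + (-147661 - 95607) = ((425 + (64 + 268)²) - 170782) - 243268 = ((425 + 332²) - 170782) - 243268 = ((425 + 110224) - 170782) - 243268 = (110649 - 170782) - 243268 = -60133 - 243268 = -303401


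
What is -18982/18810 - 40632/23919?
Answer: -203053063/74986065 ≈ -2.7079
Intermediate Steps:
-18982/18810 - 40632/23919 = -18982*1/18810 - 40632*1/23919 = -9491/9405 - 13544/7973 = -203053063/74986065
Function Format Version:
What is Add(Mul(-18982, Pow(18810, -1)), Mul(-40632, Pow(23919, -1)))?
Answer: Rational(-203053063, 74986065) ≈ -2.7079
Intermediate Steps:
Add(Mul(-18982, Pow(18810, -1)), Mul(-40632, Pow(23919, -1))) = Add(Mul(-18982, Rational(1, 18810)), Mul(-40632, Rational(1, 23919))) = Add(Rational(-9491, 9405), Rational(-13544, 7973)) = Rational(-203053063, 74986065)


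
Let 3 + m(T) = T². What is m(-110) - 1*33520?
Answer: -21423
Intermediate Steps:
m(T) = -3 + T²
m(-110) - 1*33520 = (-3 + (-110)²) - 1*33520 = (-3 + 12100) - 33520 = 12097 - 33520 = -21423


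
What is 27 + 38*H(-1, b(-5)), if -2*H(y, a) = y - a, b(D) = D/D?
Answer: 65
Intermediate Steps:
b(D) = 1
H(y, a) = a/2 - y/2 (H(y, a) = -(y - a)/2 = a/2 - y/2)
27 + 38*H(-1, b(-5)) = 27 + 38*((1/2)*1 - 1/2*(-1)) = 27 + 38*(1/2 + 1/2) = 27 + 38*1 = 27 + 38 = 65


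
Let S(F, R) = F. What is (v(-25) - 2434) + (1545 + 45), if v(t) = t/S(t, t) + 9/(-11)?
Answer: -9282/11 ≈ -843.82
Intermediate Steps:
v(t) = 2/11 (v(t) = t/t + 9/(-11) = 1 + 9*(-1/11) = 1 - 9/11 = 2/11)
(v(-25) - 2434) + (1545 + 45) = (2/11 - 2434) + (1545 + 45) = -26772/11 + 1590 = -9282/11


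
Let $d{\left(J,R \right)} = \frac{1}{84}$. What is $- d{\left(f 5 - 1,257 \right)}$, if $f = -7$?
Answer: $- \frac{1}{84} \approx -0.011905$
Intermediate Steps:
$d{\left(J,R \right)} = \frac{1}{84}$
$- d{\left(f 5 - 1,257 \right)} = \left(-1\right) \frac{1}{84} = - \frac{1}{84}$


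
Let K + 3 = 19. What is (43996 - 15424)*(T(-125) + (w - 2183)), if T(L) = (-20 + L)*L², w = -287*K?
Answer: -64927012800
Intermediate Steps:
K = 16 (K = -3 + 19 = 16)
w = -4592 (w = -287*16 = -4592)
T(L) = L²*(-20 + L)
(43996 - 15424)*(T(-125) + (w - 2183)) = (43996 - 15424)*((-125)²*(-20 - 125) + (-4592 - 2183)) = 28572*(15625*(-145) - 6775) = 28572*(-2265625 - 6775) = 28572*(-2272400) = -64927012800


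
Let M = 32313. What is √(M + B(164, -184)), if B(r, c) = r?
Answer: √32477 ≈ 180.21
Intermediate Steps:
√(M + B(164, -184)) = √(32313 + 164) = √32477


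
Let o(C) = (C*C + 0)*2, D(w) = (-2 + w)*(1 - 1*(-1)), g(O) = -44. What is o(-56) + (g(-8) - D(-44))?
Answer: 6320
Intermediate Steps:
D(w) = -4 + 2*w (D(w) = (-2 + w)*(1 + 1) = (-2 + w)*2 = -4 + 2*w)
o(C) = 2*C² (o(C) = (C² + 0)*2 = C²*2 = 2*C²)
o(-56) + (g(-8) - D(-44)) = 2*(-56)² + (-44 - (-4 + 2*(-44))) = 2*3136 + (-44 - (-4 - 88)) = 6272 + (-44 - 1*(-92)) = 6272 + (-44 + 92) = 6272 + 48 = 6320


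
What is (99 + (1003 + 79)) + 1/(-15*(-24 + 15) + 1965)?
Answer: 2480101/2100 ≈ 1181.0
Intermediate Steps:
(99 + (1003 + 79)) + 1/(-15*(-24 + 15) + 1965) = (99 + 1082) + 1/(-15*(-9) + 1965) = 1181 + 1/(135 + 1965) = 1181 + 1/2100 = 2480101/2100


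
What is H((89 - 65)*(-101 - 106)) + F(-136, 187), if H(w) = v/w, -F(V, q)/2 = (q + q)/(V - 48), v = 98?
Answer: 10049/2484 ≈ 4.0455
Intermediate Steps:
F(V, q) = -4*q/(-48 + V) (F(V, q) = -2*(q + q)/(V - 48) = -2*2*q/(-48 + V) = -4*q/(-48 + V))
H(w) = 98/w
H((89 - 65)*(-101 - 106)) + F(-136, 187) = 98/(((89 - 65)*(-101 - 106))) - 4*187/(-48 - 136) = 98/((24*(-207))) - 4*187/(-184) = 98/(-4968) - 4*187*(-1/184) = 98*(-1/4968) + 187/46 = -49/2484 + 187/46 = 10049/2484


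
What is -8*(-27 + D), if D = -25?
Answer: 416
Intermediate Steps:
-8*(-27 + D) = -8*(-27 - 25) = -8*(-52) = 416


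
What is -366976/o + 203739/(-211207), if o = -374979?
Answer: 1110053551/79198189653 ≈ 0.014016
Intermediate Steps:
-366976/o + 203739/(-211207) = -366976/(-374979) + 203739/(-211207) = -366976*(-1/374979) + 203739*(-1/211207) = 366976/374979 - 203739/211207 = 1110053551/79198189653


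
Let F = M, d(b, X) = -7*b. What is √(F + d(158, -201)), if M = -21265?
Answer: I*√22371 ≈ 149.57*I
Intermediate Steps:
F = -21265
√(F + d(158, -201)) = √(-21265 - 7*158) = √(-21265 - 1106) = √(-22371) = I*√22371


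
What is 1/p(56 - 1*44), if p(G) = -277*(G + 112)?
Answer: -1/34348 ≈ -2.9114e-5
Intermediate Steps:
p(G) = -31024 - 277*G (p(G) = -277*(112 + G) = -31024 - 277*G)
1/p(56 - 1*44) = 1/(-31024 - 277*(56 - 1*44)) = 1/(-31024 - 277*(56 - 44)) = 1/(-31024 - 277*12) = 1/(-31024 - 3324) = 1/(-34348) = -1/34348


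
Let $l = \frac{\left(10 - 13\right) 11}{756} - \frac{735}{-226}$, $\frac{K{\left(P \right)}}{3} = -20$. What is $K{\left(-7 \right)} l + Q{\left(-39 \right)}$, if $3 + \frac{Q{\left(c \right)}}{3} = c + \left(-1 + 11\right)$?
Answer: $- \frac{684643}{2373} \approx -288.51$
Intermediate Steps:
$K{\left(P \right)} = -60$ ($K{\left(P \right)} = 3 \left(-20\right) = -60$)
$Q{\left(c \right)} = 21 + 3 c$ ($Q{\left(c \right)} = -9 + 3 \left(c + \left(-1 + 11\right)\right) = -9 + 3 \left(c + 10\right) = -9 + 3 \left(10 + c\right) = -9 + \left(30 + 3 c\right) = 21 + 3 c$)
$l = \frac{91367}{28476}$ ($l = \left(-3\right) 11 \cdot \frac{1}{756} - - \frac{735}{226} = \left(-33\right) \frac{1}{756} + \frac{735}{226} = - \frac{11}{252} + \frac{735}{226} = \frac{91367}{28476} \approx 3.2086$)
$K{\left(-7 \right)} l + Q{\left(-39 \right)} = \left(-60\right) \frac{91367}{28476} + \left(21 + 3 \left(-39\right)\right) = - \frac{456835}{2373} + \left(21 - 117\right) = - \frac{456835}{2373} - 96 = - \frac{684643}{2373}$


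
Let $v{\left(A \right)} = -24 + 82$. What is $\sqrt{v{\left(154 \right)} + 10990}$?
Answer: $2 \sqrt{2762} \approx 105.11$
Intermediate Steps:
$v{\left(A \right)} = 58$
$\sqrt{v{\left(154 \right)} + 10990} = \sqrt{58 + 10990} = \sqrt{11048} = 2 \sqrt{2762}$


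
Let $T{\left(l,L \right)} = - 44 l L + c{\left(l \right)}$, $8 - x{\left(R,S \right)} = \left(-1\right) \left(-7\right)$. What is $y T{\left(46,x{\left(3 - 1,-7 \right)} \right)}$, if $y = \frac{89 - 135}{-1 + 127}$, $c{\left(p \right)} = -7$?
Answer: $\frac{15571}{21} \approx 741.48$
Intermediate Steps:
$x{\left(R,S \right)} = 1$ ($x{\left(R,S \right)} = 8 - \left(-1\right) \left(-7\right) = 8 - 7 = 1$)
$T{\left(l,L \right)} = -7 - 44 L l$ ($T{\left(l,L \right)} = - 44 l L - 7 = - 44 L l - 7 = -7 - 44 L l$)
$y = - \frac{23}{63}$ ($y = - \frac{46}{126} = \left(-46\right) \frac{1}{126} = - \frac{23}{63} \approx -0.36508$)
$y T{\left(46,x{\left(3 - 1,-7 \right)} \right)} = - \frac{23 \left(-7 - 44 \cdot 46\right)}{63} = - \frac{23 \left(-7 - 2024\right)}{63} = \left(- \frac{23}{63}\right) \left(-2031\right) = \frac{15571}{21}$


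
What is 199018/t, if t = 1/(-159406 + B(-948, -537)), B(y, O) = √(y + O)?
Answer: -31724663308 + 597054*I*√165 ≈ -3.1725e+10 + 7.6693e+6*I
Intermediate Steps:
B(y, O) = √(O + y)
t = 1/(-159406 + 3*I*√165) (t = 1/(-159406 + √(-537 - 948)) = 1/(-159406 + √(-1485)) = 1/(-159406 + 3*I*√165) ≈ -6.2733e-6 - 1.52e-9*I)
199018/t = 199018/(-159406/25410274321 - 3*I*√165/25410274321)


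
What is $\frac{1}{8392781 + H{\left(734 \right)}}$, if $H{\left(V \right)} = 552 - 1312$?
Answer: $\frac{1}{8392021} \approx 1.1916 \cdot 10^{-7}$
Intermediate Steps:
$H{\left(V \right)} = -760$ ($H{\left(V \right)} = 552 - 1312 = -760$)
$\frac{1}{8392781 + H{\left(734 \right)}} = \frac{1}{8392781 - 760} = \frac{1}{8392021}$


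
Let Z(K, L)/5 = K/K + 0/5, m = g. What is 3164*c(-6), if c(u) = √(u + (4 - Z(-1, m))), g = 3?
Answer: 3164*I*√7 ≈ 8371.2*I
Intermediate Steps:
m = 3
Z(K, L) = 5 (Z(K, L) = 5*(K/K + 0/5) = 5*(1 + 0*(⅕)) = 5*(1 + 0) = 5*1 = 5)
c(u) = √(-1 + u) (c(u) = √(u + (4 - 1*5)) = √(u + (4 - 5)) = √(u - 1) = √(-1 + u))
3164*c(-6) = 3164*√(-1 - 6) = 3164*√(-7) = 3164*(I*√7) = 3164*I*√7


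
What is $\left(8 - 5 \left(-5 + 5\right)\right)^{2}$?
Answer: $64$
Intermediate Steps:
$\left(8 - 5 \left(-5 + 5\right)\right)^{2} = \left(8 - 0\right)^{2} = \left(8 + 0\right)^{2} = 8^{2} = 64$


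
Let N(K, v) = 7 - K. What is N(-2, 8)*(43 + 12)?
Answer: 495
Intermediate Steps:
N(-2, 8)*(43 + 12) = (7 - 1*(-2))*(43 + 12) = (7 + 2)*55 = 9*55 = 495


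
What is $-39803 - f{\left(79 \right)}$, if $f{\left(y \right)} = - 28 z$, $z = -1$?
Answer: $-39831$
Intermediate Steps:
$f{\left(y \right)} = 28$ ($f{\left(y \right)} = \left(-28\right) \left(-1\right) = 28$)
$-39803 - f{\left(79 \right)} = -39803 - 28 = -39831$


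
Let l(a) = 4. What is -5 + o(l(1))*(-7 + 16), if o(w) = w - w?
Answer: -5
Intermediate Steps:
o(w) = 0
-5 + o(l(1))*(-7 + 16) = -5 + 0*(-7 + 16) = -5 + 0*9 = -5 + 0 = -5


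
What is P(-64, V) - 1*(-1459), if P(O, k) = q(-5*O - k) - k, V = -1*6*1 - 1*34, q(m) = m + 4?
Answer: 1863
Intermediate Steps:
q(m) = 4 + m
V = -40 (V = -6*1 - 34 = -6 - 34 = -40)
P(O, k) = 4 - 5*O - 2*k (P(O, k) = (4 + (-5*O - k)) - k = (4 + (-k - 5*O)) - k = (4 - k - 5*O) - k = 4 - 5*O - 2*k)
P(-64, V) - 1*(-1459) = (4 - 5*(-64) - 2*(-40)) - 1*(-1459) = (4 + 320 + 80) + 1459 = 404 + 1459 = 1863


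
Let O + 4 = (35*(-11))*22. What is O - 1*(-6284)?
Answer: -2190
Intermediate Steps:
O = -8474 (O = -4 + (35*(-11))*22 = -4 - 385*22 = -4 - 8470 = -8474)
O - 1*(-6284) = -8474 - 1*(-6284) = -8474 + 6284 = -2190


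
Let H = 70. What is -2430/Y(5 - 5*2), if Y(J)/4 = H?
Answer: -243/28 ≈ -8.6786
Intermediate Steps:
Y(J) = 280 (Y(J) = 4*70 = 280)
-2430/Y(5 - 5*2) = -2430/280 = -2430*1/280 = -243/28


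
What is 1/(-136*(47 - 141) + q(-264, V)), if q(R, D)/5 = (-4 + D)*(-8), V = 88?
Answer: 1/9424 ≈ 0.00010611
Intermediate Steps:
q(R, D) = 160 - 40*D (q(R, D) = 5*((-4 + D)*(-8)) = 5*(32 - 8*D) = 160 - 40*D)
1/(-136*(47 - 141) + q(-264, V)) = 1/(-136*(47 - 141) + (160 - 40*88)) = 1/(-136*(-94) + (160 - 3520)) = 1/(12784 - 3360) = 1/9424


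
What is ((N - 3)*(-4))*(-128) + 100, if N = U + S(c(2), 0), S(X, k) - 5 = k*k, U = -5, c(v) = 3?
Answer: -1436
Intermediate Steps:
S(X, k) = 5 + k² (S(X, k) = 5 + k*k = 5 + k²)
N = 0 (N = -5 + (5 + 0²) = -5 + (5 + 0) = -5 + 5 = 0)
((N - 3)*(-4))*(-128) + 100 = ((0 - 3)*(-4))*(-128) + 100 = -3*(-4)*(-128) + 100 = 12*(-128) + 100 = -1536 + 100 = -1436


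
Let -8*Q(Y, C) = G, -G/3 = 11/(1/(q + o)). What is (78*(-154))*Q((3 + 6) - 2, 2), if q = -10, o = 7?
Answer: 297297/2 ≈ 1.4865e+5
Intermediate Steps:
G = 99 (G = -33/(1/(-10 + 7)) = -33/(1/(-3)) = -33/(-1/3) = -33*(-3) = -3*(-33) = 99)
Q(Y, C) = -99/8 (Q(Y, C) = -1/8*99 = -99/8)
(78*(-154))*Q((3 + 6) - 2, 2) = (78*(-154))*(-99/8) = -12012*(-99/8) = 297297/2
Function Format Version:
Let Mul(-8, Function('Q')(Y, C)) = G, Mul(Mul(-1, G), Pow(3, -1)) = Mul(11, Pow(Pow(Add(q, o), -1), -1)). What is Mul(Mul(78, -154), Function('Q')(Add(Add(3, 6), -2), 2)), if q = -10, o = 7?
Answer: Rational(297297, 2) ≈ 1.4865e+5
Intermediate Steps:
G = 99 (G = Mul(-3, Mul(11, Pow(Pow(Add(-10, 7), -1), -1))) = Mul(-3, Mul(11, Pow(Pow(-3, -1), -1))) = Mul(-3, Mul(11, Pow(Rational(-1, 3), -1))) = Mul(-3, Mul(11, -3)) = Mul(-3, -33) = 99)
Function('Q')(Y, C) = Rational(-99, 8) (Function('Q')(Y, C) = Mul(Rational(-1, 8), 99) = Rational(-99, 8))
Mul(Mul(78, -154), Function('Q')(Add(Add(3, 6), -2), 2)) = Mul(Mul(78, -154), Rational(-99, 8)) = Mul(-12012, Rational(-99, 8)) = Rational(297297, 2)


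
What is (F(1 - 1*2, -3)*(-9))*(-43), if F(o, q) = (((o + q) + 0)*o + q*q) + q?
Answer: 3870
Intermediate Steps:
F(o, q) = q + q² + o*(o + q) (F(o, q) = ((o + q)*o + q²) + q = (o*(o + q) + q²) + q = (q² + o*(o + q)) + q = q + q² + o*(o + q))
(F(1 - 1*2, -3)*(-9))*(-43) = ((-3 + (1 - 1*2)² + (-3)² + (1 - 1*2)*(-3))*(-9))*(-43) = ((-3 + (1 - 2)² + 9 + (1 - 2)*(-3))*(-9))*(-43) = ((-3 + (-1)² + 9 - 1*(-3))*(-9))*(-43) = ((-3 + 1 + 9 + 3)*(-9))*(-43) = (10*(-9))*(-43) = -90*(-43) = 3870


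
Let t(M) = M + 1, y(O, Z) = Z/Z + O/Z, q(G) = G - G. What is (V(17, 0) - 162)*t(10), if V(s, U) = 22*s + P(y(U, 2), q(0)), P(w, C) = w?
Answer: 2343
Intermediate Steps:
q(G) = 0
y(O, Z) = 1 + O/Z
V(s, U) = 1 + U/2 + 22*s (V(s, U) = 22*s + (U + 2)/2 = 22*s + (2 + U)/2 = 22*s + (1 + U/2) = 1 + U/2 + 22*s)
t(M) = 1 + M
(V(17, 0) - 162)*t(10) = ((1 + (½)*0 + 22*17) - 162)*(1 + 10) = ((1 + 0 + 374) - 162)*11 = (375 - 162)*11 = 213*11 = 2343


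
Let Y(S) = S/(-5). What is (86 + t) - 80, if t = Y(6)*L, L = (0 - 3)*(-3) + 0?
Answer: -24/5 ≈ -4.8000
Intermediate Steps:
Y(S) = -S/5 (Y(S) = S*(-⅕) = -S/5)
L = 9 (L = -3*(-3) + 0 = 9 + 0 = 9)
t = -54/5 (t = -⅕*6*9 = -6/5*9 = -54/5 ≈ -10.800)
(86 + t) - 80 = (86 - 54/5) - 80 = 376/5 - 80 = -24/5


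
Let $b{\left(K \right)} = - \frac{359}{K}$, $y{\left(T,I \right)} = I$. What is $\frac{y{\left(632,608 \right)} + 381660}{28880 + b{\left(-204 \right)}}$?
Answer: $\frac{77982672}{5891879} \approx 13.236$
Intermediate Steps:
$\frac{y{\left(632,608 \right)} + 381660}{28880 + b{\left(-204 \right)}} = \frac{608 + 381660}{28880 - \frac{359}{-204}} = \frac{382268}{28880 - - \frac{359}{204}} = \frac{382268}{28880 + \frac{359}{204}} = \frac{382268}{\frac{5891879}{204}} = 382268 \cdot \frac{204}{5891879} = \frac{77982672}{5891879}$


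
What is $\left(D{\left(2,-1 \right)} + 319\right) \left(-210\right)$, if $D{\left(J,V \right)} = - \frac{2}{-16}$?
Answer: $- \frac{268065}{4} \approx -67016.0$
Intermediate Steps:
$D{\left(J,V \right)} = \frac{1}{8}$ ($D{\left(J,V \right)} = \left(-2\right) \left(- \frac{1}{16}\right) = \frac{1}{8}$)
$\left(D{\left(2,-1 \right)} + 319\right) \left(-210\right) = \left(\frac{1}{8} + 319\right) \left(-210\right) = \frac{2553}{8} \left(-210\right) = - \frac{268065}{4}$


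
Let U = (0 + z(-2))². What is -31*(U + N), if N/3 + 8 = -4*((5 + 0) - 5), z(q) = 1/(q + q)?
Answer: 11873/16 ≈ 742.06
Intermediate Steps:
z(q) = 1/(2*q)
U = 1/16 (U = (0 + (½)/(-2))² = (0 + (½)*(-½))² = (0 - ¼)² = (-¼)² = 1/16 ≈ 0.062500)
N = -24 (N = -24 + 3*(-4*((5 + 0) - 5)) = -24 + 3*(-4*(5 - 5)) = -24 + 3*(-4*0) = -24 + 3*0 = -24 + 0 = -24)
-31*(U + N) = -31*(1/16 - 24) = -31*(-383/16) = 11873/16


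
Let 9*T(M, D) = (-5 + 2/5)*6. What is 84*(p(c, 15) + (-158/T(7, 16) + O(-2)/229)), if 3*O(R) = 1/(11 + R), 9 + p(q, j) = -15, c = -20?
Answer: 109588136/47403 ≈ 2311.8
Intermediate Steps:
p(q, j) = -24 (p(q, j) = -9 - 15 = -24)
O(R) = 1/(3*(11 + R))
T(M, D) = -46/15 (T(M, D) = ((-5 + 2/5)*6)/9 = ((-5 + 2*(⅕))*6)/9 = ((-5 + ⅖)*6)/9 = (-23/5*6)/9 = (⅑)*(-138/5) = -46/15)
84*(p(c, 15) + (-158/T(7, 16) + O(-2)/229)) = 84*(-24 + (-158/(-46/15) + (1/(3*(11 - 2)))/229)) = 84*(-24 + (-158*(-15/46) + ((⅓)/9)*(1/229))) = 84*(-24 + (1185/23 + ((⅓)*(⅑))*(1/229))) = 84*(-24 + (1185/23 + (1/27)*(1/229))) = 84*(-24 + (1185/23 + 1/6183)) = 84*(-24 + 7326878/142209) = 84*(3913862/142209) = 109588136/47403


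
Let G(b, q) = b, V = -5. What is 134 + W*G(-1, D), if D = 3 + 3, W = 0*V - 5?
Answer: 139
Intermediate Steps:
W = -5 (W = 0*(-5) - 5 = 0 - 5 = -5)
D = 6
134 + W*G(-1, D) = 134 - 5*(-1) = 134 + 5 = 139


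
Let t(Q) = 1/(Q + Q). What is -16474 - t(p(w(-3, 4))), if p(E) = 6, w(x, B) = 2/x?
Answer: -197689/12 ≈ -16474.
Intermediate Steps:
t(Q) = 1/(2*Q)
-16474 - t(p(w(-3, 4))) = -16474 - 1/(2*6) = -16474 - 1*1/12 = -16474 - 1/12 = -197689/12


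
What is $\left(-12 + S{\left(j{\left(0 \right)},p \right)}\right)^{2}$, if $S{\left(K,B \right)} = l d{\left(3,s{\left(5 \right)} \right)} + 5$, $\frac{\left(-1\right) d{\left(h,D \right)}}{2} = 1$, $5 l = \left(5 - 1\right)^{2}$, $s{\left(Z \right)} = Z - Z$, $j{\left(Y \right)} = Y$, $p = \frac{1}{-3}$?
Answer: $\frac{4489}{25} \approx 179.56$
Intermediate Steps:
$p = - \frac{1}{3} \approx -0.33333$
$s{\left(Z \right)} = 0$
$l = \frac{16}{5}$ ($l = \frac{\left(5 - 1\right)^{2}}{5} = \frac{4^{2}}{5} = \frac{1}{5} \cdot 16 = \frac{16}{5} \approx 3.2$)
$d{\left(h,D \right)} = -2$ ($d{\left(h,D \right)} = \left(-2\right) 1 = -2$)
$S{\left(K,B \right)} = - \frac{7}{5}$ ($S{\left(K,B \right)} = \frac{16}{5} \left(-2\right) + 5 = - \frac{32}{5} + 5 = - \frac{7}{5}$)
$\left(-12 + S{\left(j{\left(0 \right)},p \right)}\right)^{2} = \left(-12 - \frac{7}{5}\right)^{2} = \left(- \frac{67}{5}\right)^{2} = \frac{4489}{25}$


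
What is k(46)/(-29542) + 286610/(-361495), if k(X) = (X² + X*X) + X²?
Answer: -1076180288/1067928529 ≈ -1.0077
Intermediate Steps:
k(X) = 3*X² (k(X) = (X² + X²) + X² = 2*X² + X² = 3*X²)
k(46)/(-29542) + 286610/(-361495) = (3*46²)/(-29542) + 286610/(-361495) = (3*2116)*(-1/29542) + 286610*(-1/361495) = 6348*(-1/29542) - 57322/72299 = -3174/14771 - 57322/72299 = -1076180288/1067928529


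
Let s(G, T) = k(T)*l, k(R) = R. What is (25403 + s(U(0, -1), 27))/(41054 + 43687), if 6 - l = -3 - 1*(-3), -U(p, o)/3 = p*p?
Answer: 25565/84741 ≈ 0.30168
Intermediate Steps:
U(p, o) = -3*p² (U(p, o) = -3*p*p = -3*p²)
l = 6 (l = 6 - (-3 - 1*(-3)) = 6 - (-3 + 3) = 6 - 1*0 = 6 + 0 = 6)
s(G, T) = 6*T (s(G, T) = T*6 = 6*T)
(25403 + s(U(0, -1), 27))/(41054 + 43687) = (25403 + 6*27)/(41054 + 43687) = (25403 + 162)/84741 = 25565*(1/84741) = 25565/84741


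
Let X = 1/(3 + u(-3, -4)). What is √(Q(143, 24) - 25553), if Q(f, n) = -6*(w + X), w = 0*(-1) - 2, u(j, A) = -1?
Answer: 2*I*√6386 ≈ 159.82*I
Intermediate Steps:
w = -2 (w = 0 - 2 = -2)
X = ½ (X = 1/(3 - 1) = 1/2 = ½ ≈ 0.50000)
Q(f, n) = 9 (Q(f, n) = -6*(-2 + ½) = -6*(-3/2) = 9)
√(Q(143, 24) - 25553) = √(9 - 25553) = √(-25544) = 2*I*√6386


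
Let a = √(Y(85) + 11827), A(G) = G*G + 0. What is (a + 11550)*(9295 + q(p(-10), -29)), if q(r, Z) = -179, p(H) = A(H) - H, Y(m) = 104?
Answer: 105289800 + 9116*√11931 ≈ 1.0629e+8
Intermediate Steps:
A(G) = G² (A(G) = G² + 0 = G²)
p(H) = H² - H
a = √11931 (a = √(104 + 11827) = √11931 ≈ 109.23)
(a + 11550)*(9295 + q(p(-10), -29)) = (√11931 + 11550)*(9295 - 179) = (11550 + √11931)*9116 = 105289800 + 9116*√11931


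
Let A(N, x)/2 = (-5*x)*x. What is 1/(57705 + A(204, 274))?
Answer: -1/693055 ≈ -1.4429e-6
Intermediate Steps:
A(N, x) = -10*x² (A(N, x) = 2*((-5*x)*x) = 2*(-5*x²) = -10*x²)
1/(57705 + A(204, 274)) = 1/(57705 - 10*274²) = 1/(57705 - 10*75076) = 1/(57705 - 750760) = 1/(-693055) = -1/693055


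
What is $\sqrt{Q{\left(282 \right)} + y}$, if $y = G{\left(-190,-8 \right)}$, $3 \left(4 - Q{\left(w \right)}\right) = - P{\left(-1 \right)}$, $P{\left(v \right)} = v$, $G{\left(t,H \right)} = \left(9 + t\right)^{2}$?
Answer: $\frac{7 \sqrt{6018}}{3} \approx 181.01$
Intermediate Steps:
$Q{\left(w \right)} = \frac{11}{3}$ ($Q{\left(w \right)} = 4 - \frac{\left(-1\right) \left(-1\right)}{3} = 4 - \frac{1}{3} = \frac{11}{3}$)
$y = 32761$ ($y = \left(9 - 190\right)^{2} = \left(-181\right)^{2} = 32761$)
$\sqrt{Q{\left(282 \right)} + y} = \sqrt{\frac{11}{3} + 32761} = \sqrt{\frac{98294}{3}} = \frac{7 \sqrt{6018}}{3}$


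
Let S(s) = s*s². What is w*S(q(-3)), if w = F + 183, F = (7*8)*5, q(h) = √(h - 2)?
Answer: -2315*I*√5 ≈ -5176.5*I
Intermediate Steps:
q(h) = √(-2 + h)
F = 280 (F = 56*5 = 280)
w = 463 (w = 280 + 183 = 463)
S(s) = s³
w*S(q(-3)) = 463*(√(-2 - 3))³ = 463*(√(-5))³ = 463*(I*√5)³ = 463*(-5*I*√5) = -2315*I*√5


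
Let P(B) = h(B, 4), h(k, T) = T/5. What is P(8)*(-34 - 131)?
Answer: -132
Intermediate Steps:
h(k, T) = T/5 (h(k, T) = T*(⅕) = T/5)
P(B) = ⅘ (P(B) = (⅕)*4 = ⅘)
P(8)*(-34 - 131) = 4*(-34 - 131)/5 = (⅘)*(-165) = -132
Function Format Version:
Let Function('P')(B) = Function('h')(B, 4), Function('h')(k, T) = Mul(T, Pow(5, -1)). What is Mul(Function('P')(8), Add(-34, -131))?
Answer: -132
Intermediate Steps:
Function('h')(k, T) = Mul(Rational(1, 5), T) (Function('h')(k, T) = Mul(T, Rational(1, 5)) = Mul(Rational(1, 5), T))
Function('P')(B) = Rational(4, 5) (Function('P')(B) = Mul(Rational(1, 5), 4) = Rational(4, 5))
Mul(Function('P')(8), Add(-34, -131)) = Mul(Rational(4, 5), Add(-34, -131)) = Mul(Rational(4, 5), -165) = -132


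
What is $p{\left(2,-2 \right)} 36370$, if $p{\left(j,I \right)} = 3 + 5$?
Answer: $290960$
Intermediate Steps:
$p{\left(j,I \right)} = 8$
$p{\left(2,-2 \right)} 36370 = 8 \cdot 36370 = 290960$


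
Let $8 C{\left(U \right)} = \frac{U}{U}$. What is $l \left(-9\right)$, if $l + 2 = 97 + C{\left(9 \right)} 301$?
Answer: $- \frac{9549}{8} \approx -1193.6$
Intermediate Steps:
$C{\left(U \right)} = \frac{1}{8}$ ($C{\left(U \right)} = \frac{U \frac{1}{U}}{8} = \frac{1}{8} \cdot 1 = \frac{1}{8}$)
$l = \frac{1061}{8}$ ($l = -2 + \left(97 + \frac{1}{8} \cdot 301\right) = -2 + \left(97 + \frac{301}{8}\right) = -2 + \frac{1077}{8} = \frac{1061}{8} \approx 132.63$)
$l \left(-9\right) = \frac{1061}{8} \left(-9\right) = - \frac{9549}{8}$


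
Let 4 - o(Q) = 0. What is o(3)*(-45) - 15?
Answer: -195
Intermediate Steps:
o(Q) = 4 (o(Q) = 4 - 1*0 = 4 + 0 = 4)
o(3)*(-45) - 15 = 4*(-45) - 15 = -180 - 15 = -195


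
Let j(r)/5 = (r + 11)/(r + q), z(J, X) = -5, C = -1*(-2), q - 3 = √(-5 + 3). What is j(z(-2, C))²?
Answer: 900/(2 - I*√2)² ≈ 50.0 + 141.42*I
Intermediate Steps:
q = 3 + I*√2 (q = 3 + √(-5 + 3) = 3 + √(-2) = 3 + I*√2 ≈ 3.0 + 1.4142*I)
C = 2
j(r) = 5*(11 + r)/(3 + r + I*√2) (j(r) = 5*((r + 11)/(r + (3 + I*√2))) = 5*((11 + r)/(3 + r + I*√2)) = 5*(11 + r)/(3 + r + I*√2))
j(z(-2, C))² = (5*(11 - 5)/(3 - 5 + I*√2))² = (5*6/(-2 + I*√2))² = (30/(-2 + I*√2))² = 900/(-2 + I*√2)²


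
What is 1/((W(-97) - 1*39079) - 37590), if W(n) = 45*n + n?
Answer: -1/81131 ≈ -1.2326e-5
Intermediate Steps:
W(n) = 46*n
1/((W(-97) - 1*39079) - 37590) = 1/((46*(-97) - 1*39079) - 37590) = 1/((-4462 - 39079) - 37590) = 1/(-43541 - 37590) = 1/(-81131) = -1/81131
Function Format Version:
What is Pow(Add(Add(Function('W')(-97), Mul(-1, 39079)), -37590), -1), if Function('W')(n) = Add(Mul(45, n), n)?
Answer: Rational(-1, 81131) ≈ -1.2326e-5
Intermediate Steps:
Function('W')(n) = Mul(46, n)
Pow(Add(Add(Function('W')(-97), Mul(-1, 39079)), -37590), -1) = Pow(Add(Add(Mul(46, -97), Mul(-1, 39079)), -37590), -1) = Pow(Add(Add(-4462, -39079), -37590), -1) = Pow(Add(-43541, -37590), -1) = Pow(-81131, -1) = Rational(-1, 81131)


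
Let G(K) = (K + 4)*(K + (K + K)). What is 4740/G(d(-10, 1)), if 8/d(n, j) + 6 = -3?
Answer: -31995/56 ≈ -571.34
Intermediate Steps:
d(n, j) = -8/9 (d(n, j) = 8/(-6 - 3) = 8/(-9) = 8*(-1/9) = -8/9)
G(K) = 3*K*(4 + K) (G(K) = (4 + K)*(K + 2*K) = (4 + K)*(3*K) = 3*K*(4 + K))
4740/G(d(-10, 1)) = 4740/((3*(-8/9)*(4 - 8/9))) = 4740/((3*(-8/9)*(28/9))) = 4740/(-224/27) = 4740*(-27/224) = -31995/56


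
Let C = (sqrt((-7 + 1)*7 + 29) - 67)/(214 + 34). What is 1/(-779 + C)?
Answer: -23964116/18674520547 - 124*I*sqrt(13)/18674520547 ≈ -0.0012833 - 2.3941e-8*I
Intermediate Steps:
C = -67/248 + I*sqrt(13)/248 (C = (sqrt(-6*7 + 29) - 67)/248 = (sqrt(-42 + 29) - 67)*(1/248) = (sqrt(-13) - 67)*(1/248) = (I*sqrt(13) - 67)*(1/248) = (-67 + I*sqrt(13))*(1/248) = -67/248 + I*sqrt(13)/248 ≈ -0.27016 + 0.014539*I)
1/(-779 + C) = 1/(-779 + (-67/248 + I*sqrt(13)/248)) = 1/(-193259/248 + I*sqrt(13)/248)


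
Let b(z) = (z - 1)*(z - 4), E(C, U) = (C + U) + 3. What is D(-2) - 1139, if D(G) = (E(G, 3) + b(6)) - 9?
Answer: -1134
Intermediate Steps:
E(C, U) = 3 + C + U
b(z) = (-1 + z)*(-4 + z)
D(G) = 7 + G (D(G) = ((3 + G + 3) + (4 + 6² - 5*6)) - 9 = ((6 + G) + (4 + 36 - 30)) - 9 = ((6 + G) + 10) - 9 = (16 + G) - 9 = 7 + G)
D(-2) - 1139 = (7 - 2) - 1139 = 5 - 1139 = -1134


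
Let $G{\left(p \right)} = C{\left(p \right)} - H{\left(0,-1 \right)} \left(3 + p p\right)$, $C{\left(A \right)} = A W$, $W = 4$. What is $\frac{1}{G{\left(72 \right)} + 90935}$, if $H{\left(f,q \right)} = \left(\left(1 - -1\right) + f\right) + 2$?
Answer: $\frac{1}{70475} \approx 1.4189 \cdot 10^{-5}$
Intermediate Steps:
$H{\left(f,q \right)} = 4 + f$ ($H{\left(f,q \right)} = \left(\left(1 + 1\right) + f\right) + 2 = \left(2 + f\right) + 2 = 4 + f$)
$C{\left(A \right)} = 4 A$ ($C{\left(A \right)} = A 4 = 4 A$)
$G{\left(p \right)} = -12 - 4 p^{2} + 4 p$ ($G{\left(p \right)} = 4 p - \left(4 + 0\right) \left(3 + p p\right) = 4 p - 4 \left(3 + p^{2}\right) = 4 p - \left(12 + 4 p^{2}\right) = -12 - 4 p^{2} + 4 p$)
$\frac{1}{G{\left(72 \right)} + 90935} = \frac{1}{\left(-12 - 4 \cdot 72^{2} + 4 \cdot 72\right) + 90935} = \frac{1}{\left(-12 - 20736 + 288\right) + 90935} = \frac{1}{-20460 + 90935} = \frac{1}{70475}$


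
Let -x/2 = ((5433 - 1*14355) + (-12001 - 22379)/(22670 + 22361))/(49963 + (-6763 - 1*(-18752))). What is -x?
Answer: -200900481/697440128 ≈ -0.28805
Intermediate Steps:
x = 200900481/697440128 (x = -2*((5433 - 1*14355) + (-12001 - 22379)/(22670 + 22361))/(49963 + (-6763 - 1*(-18752))) = -2*((5433 - 14355) - 34380/45031)/(49963 + (-6763 + 18752)) = -2*(-8922 - 34380*1/45031)/(49963 + 11989) = -2*(-8922 - 34380/45031)/61952 = -(-803601924)/(45031*61952) = -2*(-200900481/1394880256) = 200900481/697440128 ≈ 0.28805)
-x = -1*200900481/697440128 = -200900481/697440128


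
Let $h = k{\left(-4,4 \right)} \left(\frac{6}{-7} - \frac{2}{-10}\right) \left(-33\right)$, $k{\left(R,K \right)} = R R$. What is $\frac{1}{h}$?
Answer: $\frac{35}{12144} \approx 0.0028821$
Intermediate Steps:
$k{\left(R,K \right)} = R^{2}$
$h = \frac{12144}{35}$ ($h = \left(-4\right)^{2} \left(\frac{6}{-7} - \frac{2}{-10}\right) \left(-33\right) = 16 \left(6 \left(- \frac{1}{7}\right) - - \frac{1}{5}\right) \left(-33\right) = 16 \left(- \frac{6}{7} + \frac{1}{5}\right) \left(-33\right) = 16 \left(- \frac{23}{35}\right) \left(-33\right) = \left(- \frac{368}{35}\right) \left(-33\right) = \frac{12144}{35} \approx 346.97$)
$\frac{1}{h} = \frac{1}{\frac{12144}{35}} = \frac{35}{12144}$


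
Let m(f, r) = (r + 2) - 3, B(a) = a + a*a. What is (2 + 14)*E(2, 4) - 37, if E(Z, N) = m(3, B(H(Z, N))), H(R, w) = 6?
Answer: 619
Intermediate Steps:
B(a) = a + a**2
m(f, r) = -1 + r (m(f, r) = (2 + r) - 3 = -1 + r)
E(Z, N) = 41 (E(Z, N) = -1 + 6*(1 + 6) = -1 + 6*7 = -1 + 42 = 41)
(2 + 14)*E(2, 4) - 37 = (2 + 14)*41 - 37 = 16*41 - 37 = 656 - 37 = 619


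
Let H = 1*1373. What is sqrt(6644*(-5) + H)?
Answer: I*sqrt(31847) ≈ 178.46*I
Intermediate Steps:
H = 1373
sqrt(6644*(-5) + H) = sqrt(6644*(-5) + 1373) = sqrt(-33220 + 1373) = sqrt(-31847) = I*sqrt(31847)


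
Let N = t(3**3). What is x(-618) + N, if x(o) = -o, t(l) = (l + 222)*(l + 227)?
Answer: 63864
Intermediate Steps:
t(l) = (222 + l)*(227 + l)
N = 63246 (N = 50394 + (3**3)**2 + 449*3**3 = 50394 + 27**2 + 449*27 = 50394 + 729 + 12123 = 63246)
x(-618) + N = -1*(-618) + 63246 = 618 + 63246 = 63864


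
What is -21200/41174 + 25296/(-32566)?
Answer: -432984176/335218121 ≈ -1.2916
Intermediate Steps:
-21200/41174 + 25296/(-32566) = -21200*1/41174 + 25296*(-1/32566) = -10600/20587 - 12648/16283 = -432984176/335218121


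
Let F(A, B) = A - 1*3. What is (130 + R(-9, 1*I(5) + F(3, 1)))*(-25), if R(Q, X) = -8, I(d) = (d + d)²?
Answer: -3050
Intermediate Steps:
F(A, B) = -3 + A (F(A, B) = A - 3 = -3 + A)
I(d) = 4*d² (I(d) = (2*d)² = 4*d²)
(130 + R(-9, 1*I(5) + F(3, 1)))*(-25) = (130 - 8)*(-25) = 122*(-25) = -3050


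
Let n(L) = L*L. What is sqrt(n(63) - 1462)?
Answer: sqrt(2507) ≈ 50.070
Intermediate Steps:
n(L) = L**2
sqrt(n(63) - 1462) = sqrt(63**2 - 1462) = sqrt(3969 - 1462) = sqrt(2507)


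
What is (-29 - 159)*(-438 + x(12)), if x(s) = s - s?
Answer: 82344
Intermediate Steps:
x(s) = 0
(-29 - 159)*(-438 + x(12)) = (-29 - 159)*(-438 + 0) = -188*(-438) = 82344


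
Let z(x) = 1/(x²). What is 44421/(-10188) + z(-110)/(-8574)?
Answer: -128013178433/29359948200 ≈ -4.3601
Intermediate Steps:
z(x) = x⁻²
44421/(-10188) + z(-110)/(-8574) = 44421/(-10188) + 1/((-110)²*(-8574)) = 44421*(-1/10188) + (1/12100)*(-1/8574) = -14807/3396 - 1/103745400 = -128013178433/29359948200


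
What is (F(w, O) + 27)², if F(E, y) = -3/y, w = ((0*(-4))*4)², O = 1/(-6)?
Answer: 2025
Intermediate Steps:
O = -⅙ ≈ -0.16667
w = 0 (w = (0*4)² = 0² = 0)
(F(w, O) + 27)² = (-3/(-⅙) + 27)² = (-3*(-6) + 27)² = (18 + 27)² = 45² = 2025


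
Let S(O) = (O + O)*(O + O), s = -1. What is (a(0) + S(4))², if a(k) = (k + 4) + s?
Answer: 4489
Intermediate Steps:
S(O) = 4*O² (S(O) = (2*O)*(2*O) = 4*O²)
a(k) = 3 + k (a(k) = (k + 4) - 1 = (4 + k) - 1 = 3 + k)
(a(0) + S(4))² = ((3 + 0) + 4*4²)² = (3 + 4*16)² = (3 + 64)² = 67² = 4489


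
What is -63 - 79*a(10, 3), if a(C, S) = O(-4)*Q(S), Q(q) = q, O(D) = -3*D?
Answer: -2907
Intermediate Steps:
a(C, S) = 12*S (a(C, S) = (-3*(-4))*S = 12*S)
-63 - 79*a(10, 3) = -63 - 948*3 = -63 - 79*36 = -63 - 2844 = -2907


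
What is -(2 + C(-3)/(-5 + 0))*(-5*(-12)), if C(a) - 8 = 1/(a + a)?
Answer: -26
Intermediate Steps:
C(a) = 8 + 1/(2*a) (C(a) = 8 + 1/(a + a) = 8 + 1/(2*a))
-(2 + C(-3)/(-5 + 0))*(-5*(-12)) = -(2 + (8 + (1/2)/(-3))/(-5 + 0))*(-5*(-12)) = -(2 + (8 + (1/2)*(-1/3))/(-5))*60 = -(2 - (8 - 1/6)/5)*60 = -(2 - 1/5*47/6)*60 = -(2 - 47/30)*60 = -13*60/30 = -1*26 = -26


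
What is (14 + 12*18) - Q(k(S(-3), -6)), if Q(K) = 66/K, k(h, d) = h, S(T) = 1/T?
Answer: 428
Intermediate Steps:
(14 + 12*18) - Q(k(S(-3), -6)) = (14 + 12*18) - 66/(1/(-3)) = (14 + 216) - 66/(-⅓) = 230 - 66*(-3) = 230 - 1*(-198) = 230 + 198 = 428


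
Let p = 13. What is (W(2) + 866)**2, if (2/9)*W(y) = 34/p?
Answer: 130210921/169 ≈ 7.7048e+5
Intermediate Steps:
W(y) = 153/13 (W(y) = 9*(34/13)/2 = 9*(34*(1/13))/2 = (9/2)*(34/13) = 153/13)
(W(2) + 866)**2 = (153/13 + 866)**2 = (11411/13)**2 = 130210921/169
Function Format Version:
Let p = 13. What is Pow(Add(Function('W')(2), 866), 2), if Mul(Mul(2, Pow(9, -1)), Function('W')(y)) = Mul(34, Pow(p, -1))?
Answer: Rational(130210921, 169) ≈ 7.7048e+5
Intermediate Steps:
Function('W')(y) = Rational(153, 13) (Function('W')(y) = Mul(Rational(9, 2), Mul(34, Pow(13, -1))) = Mul(Rational(9, 2), Mul(34, Rational(1, 13))) = Mul(Rational(9, 2), Rational(34, 13)) = Rational(153, 13))
Pow(Add(Function('W')(2), 866), 2) = Pow(Add(Rational(153, 13), 866), 2) = Pow(Rational(11411, 13), 2) = Rational(130210921, 169)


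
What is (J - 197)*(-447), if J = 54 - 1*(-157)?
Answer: -6258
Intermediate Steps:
J = 211 (J = 54 + 157 = 211)
(J - 197)*(-447) = (211 - 197)*(-447) = 14*(-447) = -6258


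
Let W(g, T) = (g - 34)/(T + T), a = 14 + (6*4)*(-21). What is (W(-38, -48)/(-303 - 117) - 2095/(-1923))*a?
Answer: -8198939/15384 ≈ -532.95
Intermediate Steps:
a = -490 (a = 14 + 24*(-21) = 14 - 504 = -490)
W(g, T) = (-34 + g)/(2*T) (W(g, T) = (-34 + g)/((2*T)) = (-34 + g)*(1/(2*T)) = (-34 + g)/(2*T))
(W(-38, -48)/(-303 - 117) - 2095/(-1923))*a = (((½)*(-34 - 38)/(-48))/(-303 - 117) - 2095/(-1923))*(-490) = (((½)*(-1/48)*(-72))/(-420) - 2095*(-1/1923))*(-490) = ((¾)*(-1/420) + 2095/1923)*(-490) = (-1/560 + 2095/1923)*(-490) = (1171277/1076880)*(-490) = -8198939/15384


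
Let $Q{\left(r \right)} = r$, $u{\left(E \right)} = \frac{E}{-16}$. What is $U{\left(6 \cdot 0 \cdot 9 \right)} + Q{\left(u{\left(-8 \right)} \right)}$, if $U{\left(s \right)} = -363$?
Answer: $- \frac{725}{2} \approx -362.5$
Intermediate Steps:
$u{\left(E \right)} = - \frac{E}{16}$ ($u{\left(E \right)} = E \left(- \frac{1}{16}\right) = - \frac{E}{16}$)
$U{\left(6 \cdot 0 \cdot 9 \right)} + Q{\left(u{\left(-8 \right)} \right)} = -363 - - \frac{1}{2} = -363 + \frac{1}{2} = - \frac{725}{2}$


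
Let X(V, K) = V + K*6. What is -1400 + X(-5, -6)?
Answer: -1441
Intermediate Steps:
X(V, K) = V + 6*K
-1400 + X(-5, -6) = -1400 + (-5 + 6*(-6)) = -1400 + (-5 - 36) = -1400 - 41 = -1441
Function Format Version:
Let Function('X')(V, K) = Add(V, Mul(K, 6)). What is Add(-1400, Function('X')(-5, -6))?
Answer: -1441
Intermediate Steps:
Function('X')(V, K) = Add(V, Mul(6, K))
Add(-1400, Function('X')(-5, -6)) = Add(-1400, Add(-5, Mul(6, -6))) = Add(-1400, Add(-5, -36)) = Add(-1400, -41) = -1441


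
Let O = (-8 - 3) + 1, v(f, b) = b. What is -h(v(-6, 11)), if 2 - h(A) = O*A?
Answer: -112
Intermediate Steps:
O = -10 (O = -11 + 1 = -10)
h(A) = 2 + 10*A (h(A) = 2 - (-10)*A = 2 + 10*A)
-h(v(-6, 11)) = -(2 + 10*11) = -(2 + 110) = -1*112 = -112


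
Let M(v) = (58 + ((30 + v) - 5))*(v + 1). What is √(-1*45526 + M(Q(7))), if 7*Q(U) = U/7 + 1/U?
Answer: I*√109075651/49 ≈ 213.14*I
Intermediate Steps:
Q(U) = 1/(7*U) + U/49 (Q(U) = (U/7 + 1/U)/7 = (1/U + U/7)/7 = 1/(7*U) + U/49)
M(v) = (1 + v)*(83 + v) (M(v) = (58 + (25 + v))*(1 + v) = (83 + v)*(1 + v) = (1 + v)*(83 + v))
√(-1*45526 + M(Q(7))) = √(-1*45526 + (83 + ((1/49)*(7 + 7²)/7)² + 84*((1/49)*(7 + 7²)/7))) = √(-45526 + (83 + ((1/49)*(⅐)*(7 + 49))² + 84*((1/49)*(⅐)*(7 + 49)))) = √(-45526 + (83 + ((1/49)*(⅐)*56)² + 84*((1/49)*(⅐)*56))) = √(-45526 + (83 + (8/49)² + 84*(8/49))) = √(-45526 + (83 + 64/2401 + 96/7)) = √(-45526 + 232275/2401) = √(-109075651/2401) = I*√109075651/49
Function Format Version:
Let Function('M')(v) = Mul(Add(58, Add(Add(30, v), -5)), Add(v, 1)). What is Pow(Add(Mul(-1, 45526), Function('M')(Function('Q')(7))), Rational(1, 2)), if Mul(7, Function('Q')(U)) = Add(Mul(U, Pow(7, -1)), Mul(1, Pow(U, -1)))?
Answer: Mul(Rational(1, 49), I, Pow(109075651, Rational(1, 2))) ≈ Mul(213.14, I)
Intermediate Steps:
Function('Q')(U) = Add(Mul(Rational(1, 7), Pow(U, -1)), Mul(Rational(1, 49), U)) (Function('Q')(U) = Mul(Rational(1, 7), Add(Mul(U, Pow(7, -1)), Mul(1, Pow(U, -1)))) = Mul(Rational(1, 7), Add(Mul(U, Rational(1, 7)), Pow(U, -1))) = Mul(Rational(1, 7), Add(Mul(Rational(1, 7), U), Pow(U, -1))) = Mul(Rational(1, 7), Add(Pow(U, -1), Mul(Rational(1, 7), U))) = Add(Mul(Rational(1, 7), Pow(U, -1)), Mul(Rational(1, 49), U)))
Function('M')(v) = Mul(Add(1, v), Add(83, v)) (Function('M')(v) = Mul(Add(58, Add(25, v)), Add(1, v)) = Mul(Add(83, v), Add(1, v)) = Mul(Add(1, v), Add(83, v)))
Pow(Add(Mul(-1, 45526), Function('M')(Function('Q')(7))), Rational(1, 2)) = Pow(Add(Mul(-1, 45526), Add(83, Pow(Mul(Rational(1, 49), Pow(7, -1), Add(7, Pow(7, 2))), 2), Mul(84, Mul(Rational(1, 49), Pow(7, -1), Add(7, Pow(7, 2)))))), Rational(1, 2)) = Pow(Add(-45526, Add(83, Pow(Mul(Rational(1, 49), Rational(1, 7), Add(7, 49)), 2), Mul(84, Mul(Rational(1, 49), Rational(1, 7), Add(7, 49))))), Rational(1, 2)) = Pow(Add(-45526, Add(83, Pow(Mul(Rational(1, 49), Rational(1, 7), 56), 2), Mul(84, Mul(Rational(1, 49), Rational(1, 7), 56)))), Rational(1, 2)) = Pow(Add(-45526, Add(83, Pow(Rational(8, 49), 2), Mul(84, Rational(8, 49)))), Rational(1, 2)) = Pow(Add(-45526, Add(83, Rational(64, 2401), Rational(96, 7))), Rational(1, 2)) = Pow(Add(-45526, Rational(232275, 2401)), Rational(1, 2)) = Pow(Rational(-109075651, 2401), Rational(1, 2)) = Mul(Rational(1, 49), I, Pow(109075651, Rational(1, 2)))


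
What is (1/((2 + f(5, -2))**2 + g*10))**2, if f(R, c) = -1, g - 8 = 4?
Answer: 1/14641 ≈ 6.8301e-5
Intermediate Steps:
g = 12 (g = 8 + 4 = 12)
(1/((2 + f(5, -2))**2 + g*10))**2 = (1/((2 - 1)**2 + 12*10))**2 = (1/(1**2 + 120))**2 = (1/(1 + 120))**2 = (1/121)**2 = 1/14641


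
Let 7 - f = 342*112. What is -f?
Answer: 38297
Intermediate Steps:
f = -38297 (f = 7 - 342*112 = 7 - 1*38304 = 7 - 38304 = -38297)
-f = -1*(-38297) = 38297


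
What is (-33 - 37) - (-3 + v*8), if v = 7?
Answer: -123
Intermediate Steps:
(-33 - 37) - (-3 + v*8) = (-33 - 37) - (-3 + 7*8) = -70 - (-3 + 56) = -70 - 1*53 = -70 - 53 = -123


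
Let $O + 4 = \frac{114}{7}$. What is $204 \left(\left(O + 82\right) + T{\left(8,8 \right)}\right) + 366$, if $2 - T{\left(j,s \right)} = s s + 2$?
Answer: $\frac{45810}{7} \approx 6544.3$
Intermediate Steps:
$T{\left(j,s \right)} = - s^{2}$ ($T{\left(j,s \right)} = 2 - \left(s s + 2\right) = 2 - \left(s^{2} + 2\right) = 2 - \left(2 + s^{2}\right) = - s^{2}$)
$O = \frac{86}{7}$ ($O = -4 + \frac{114}{7} = \frac{86}{7} \approx 12.286$)
$204 \left(\left(O + 82\right) + T{\left(8,8 \right)}\right) + 366 = 204 \left(\left(\frac{86}{7} + 82\right) - 8^{2}\right) + 366 = 204 \left(\frac{660}{7} - 64\right) + 366 = 204 \cdot \frac{212}{7} + 366 = \frac{43248}{7} + 366 = \frac{45810}{7}$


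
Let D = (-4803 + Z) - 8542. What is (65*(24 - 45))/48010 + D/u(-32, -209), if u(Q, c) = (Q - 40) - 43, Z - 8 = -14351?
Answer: 265828781/1104230 ≈ 240.74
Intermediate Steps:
Z = -14343 (Z = 8 - 14351 = -14343)
u(Q, c) = -83 + Q (u(Q, c) = (-40 + Q) - 43 = -83 + Q)
D = -27688 (D = (-4803 - 14343) - 8542 = -19146 - 8542 = -27688)
(65*(24 - 45))/48010 + D/u(-32, -209) = (65*(24 - 45))/48010 - 27688/(-83 - 32) = (65*(-21))*(1/48010) - 27688/(-115) = -1365*1/48010 - 27688*(-1/115) = -273/9602 + 27688/115 = 265828781/1104230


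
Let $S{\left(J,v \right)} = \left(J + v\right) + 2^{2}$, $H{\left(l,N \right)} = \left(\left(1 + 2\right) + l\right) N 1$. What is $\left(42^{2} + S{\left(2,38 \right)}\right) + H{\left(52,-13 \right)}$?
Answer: $1093$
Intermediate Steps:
$H{\left(l,N \right)} = N \left(3 + l\right)$ ($H{\left(l,N \right)} = \left(3 + l\right) N 1 = N \left(3 + l\right) 1 = N \left(3 + l\right)$)
$S{\left(J,v \right)} = 4 + J + v$ ($S{\left(J,v \right)} = \left(J + v\right) + 4 = 4 + J + v$)
$\left(42^{2} + S{\left(2,38 \right)}\right) + H{\left(52,-13 \right)} = \left(42^{2} + \left(4 + 2 + 38\right)\right) - 13 \left(3 + 52\right) = \left(1764 + 44\right) - 715 = 1808 - 715 = 1093$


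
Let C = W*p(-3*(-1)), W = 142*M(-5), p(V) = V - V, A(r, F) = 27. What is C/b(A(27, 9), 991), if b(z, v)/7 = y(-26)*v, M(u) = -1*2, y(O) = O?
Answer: 0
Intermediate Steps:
M(u) = -2
p(V) = 0
W = -284 (W = 142*(-2) = -284)
b(z, v) = -182*v (b(z, v) = 7*(-26*v) = -182*v)
C = 0 (C = -284*0 = 0)
C/b(A(27, 9), 991) = 0/((-182*991)) = 0/(-180362) = 0*(-1/180362) = 0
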